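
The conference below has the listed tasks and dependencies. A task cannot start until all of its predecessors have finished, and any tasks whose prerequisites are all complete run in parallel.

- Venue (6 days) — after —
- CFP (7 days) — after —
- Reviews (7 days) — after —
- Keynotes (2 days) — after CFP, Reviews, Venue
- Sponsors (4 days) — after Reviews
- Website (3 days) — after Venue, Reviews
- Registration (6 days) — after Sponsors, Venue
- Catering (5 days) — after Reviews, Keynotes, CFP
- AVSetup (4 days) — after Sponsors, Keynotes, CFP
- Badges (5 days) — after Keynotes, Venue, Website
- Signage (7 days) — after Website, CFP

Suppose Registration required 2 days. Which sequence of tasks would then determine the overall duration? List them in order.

The binding path is Reviews→Sponsors→Registration = 7+4+6 = 17; finish at 17 days.
Registration lies on that path, so at 2 days the path becomes 13 days.
New critical path: Reviews→Website→Signage = 7+3+7 = 17 ⇒ 17 days.

Reviews, Website, Signage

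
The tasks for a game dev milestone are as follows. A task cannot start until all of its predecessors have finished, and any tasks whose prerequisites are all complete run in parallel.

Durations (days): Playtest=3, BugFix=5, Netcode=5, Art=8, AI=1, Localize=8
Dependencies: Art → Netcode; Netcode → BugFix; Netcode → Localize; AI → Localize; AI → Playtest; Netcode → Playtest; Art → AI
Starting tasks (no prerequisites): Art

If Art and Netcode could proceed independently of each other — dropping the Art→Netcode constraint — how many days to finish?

17

Before: longest chain Art→Netcode→Localize = 8+5+8 = 21, finish 21.
Without Art→Netcode, Netcode's earliest start moves from 8 to 0.
New critical path: Art→AI→Localize = 8+1+8 = 17 ⇒ 17 days.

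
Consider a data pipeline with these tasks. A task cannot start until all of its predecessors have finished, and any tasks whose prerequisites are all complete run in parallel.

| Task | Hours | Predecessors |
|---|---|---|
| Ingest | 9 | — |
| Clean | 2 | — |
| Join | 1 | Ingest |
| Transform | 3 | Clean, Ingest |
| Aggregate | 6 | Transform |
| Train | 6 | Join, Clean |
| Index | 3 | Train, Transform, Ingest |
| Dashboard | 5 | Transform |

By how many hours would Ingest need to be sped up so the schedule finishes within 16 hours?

3

Current finish: 19 hours; target: 16.
Ingest is on every critical path, so each hour cut from Ingest cuts the finish by one (this holds down to a finish of 11).
Need 19 − 16 = 3 hours off Ingest → Ingest becomes 6 hours, finish becomes 16.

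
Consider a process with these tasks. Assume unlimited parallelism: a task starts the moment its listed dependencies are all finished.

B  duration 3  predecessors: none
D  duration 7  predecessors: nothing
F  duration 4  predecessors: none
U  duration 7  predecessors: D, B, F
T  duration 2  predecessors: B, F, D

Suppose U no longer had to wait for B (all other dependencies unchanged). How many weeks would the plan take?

With the dependency in place, D→U = 7+7 = 14 sets the finish at 14 weeks.
Dropping B→U doesn't change U's earliest start (7); another predecessor still binds.
After: D→U = 7+7 = 14 → 14 weeks.

14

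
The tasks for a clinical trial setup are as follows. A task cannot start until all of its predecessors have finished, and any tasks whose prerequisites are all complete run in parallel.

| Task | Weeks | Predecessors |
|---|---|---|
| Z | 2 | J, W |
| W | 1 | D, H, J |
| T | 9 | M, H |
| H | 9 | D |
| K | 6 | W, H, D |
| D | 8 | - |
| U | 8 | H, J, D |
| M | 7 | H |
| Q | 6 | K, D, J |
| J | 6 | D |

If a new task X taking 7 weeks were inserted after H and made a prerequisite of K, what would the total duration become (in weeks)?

36

Originally the job takes 33 weeks.
With X inserted, K now waits for max(W, H, D, X).
New critical path: D→H→X→K→Q = 8+9+7+6+6 = 36 ⇒ 36 weeks.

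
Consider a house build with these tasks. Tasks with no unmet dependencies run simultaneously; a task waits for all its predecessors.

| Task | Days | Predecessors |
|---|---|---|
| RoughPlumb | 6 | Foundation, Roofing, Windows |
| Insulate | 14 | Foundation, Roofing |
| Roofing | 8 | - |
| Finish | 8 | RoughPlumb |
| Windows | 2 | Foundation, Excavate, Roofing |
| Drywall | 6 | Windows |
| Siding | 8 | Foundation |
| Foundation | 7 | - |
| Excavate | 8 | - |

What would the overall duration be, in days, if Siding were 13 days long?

24

As given, the longest chain is Excavate→Windows→RoughPlumb→Finish = 8+2+6+8 = 24, so the finish is 24 days.
The longest path through Siding is only 15 days, so Siding has float 9.
The critical path is still Excavate→Windows→RoughPlumb→Finish; finish is now 24 days.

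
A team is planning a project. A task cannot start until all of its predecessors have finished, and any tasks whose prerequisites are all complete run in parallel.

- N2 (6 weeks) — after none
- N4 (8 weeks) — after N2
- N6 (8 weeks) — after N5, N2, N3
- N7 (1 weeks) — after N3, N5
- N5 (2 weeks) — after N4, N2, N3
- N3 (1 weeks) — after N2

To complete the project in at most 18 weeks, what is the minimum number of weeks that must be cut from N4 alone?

Current finish: 24 weeks; target: 18.
N4 is on every critical path, so each week cut from N4 cuts the finish by one (this holds down to a finish of 17).
Need 24 − 18 = 6 weeks off N4 → N4 becomes 2 weeks, finish becomes 18.

6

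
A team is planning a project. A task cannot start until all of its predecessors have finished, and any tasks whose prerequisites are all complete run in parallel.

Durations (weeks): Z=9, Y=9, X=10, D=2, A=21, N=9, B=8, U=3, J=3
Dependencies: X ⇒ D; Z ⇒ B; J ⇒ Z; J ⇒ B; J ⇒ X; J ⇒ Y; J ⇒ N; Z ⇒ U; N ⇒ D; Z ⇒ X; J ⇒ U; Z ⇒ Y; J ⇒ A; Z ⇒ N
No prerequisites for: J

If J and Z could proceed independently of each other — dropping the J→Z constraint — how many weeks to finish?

With the dependency in place, J→Z→X→D = 3+9+10+2 = 24 sets the finish at 24 weeks.
Without J→Z, Z's earliest start moves from 3 to 0.
The longest chain is now J→A = 3+21 = 24, so the project takes 24 weeks.

24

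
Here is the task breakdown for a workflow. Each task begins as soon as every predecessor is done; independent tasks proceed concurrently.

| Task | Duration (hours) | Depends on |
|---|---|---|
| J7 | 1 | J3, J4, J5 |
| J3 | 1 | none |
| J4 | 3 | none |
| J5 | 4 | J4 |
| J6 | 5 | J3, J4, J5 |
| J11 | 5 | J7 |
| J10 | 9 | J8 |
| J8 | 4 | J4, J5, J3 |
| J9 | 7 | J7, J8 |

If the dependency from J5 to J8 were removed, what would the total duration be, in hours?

16

Original critical path: J4→J5→J8→J10 = 3+4+4+9 = 20 ⇒ 20 hours.
Without J5→J8, J8's earliest start moves from 7 to 3.
After: J4→J8→J10 = 3+4+9 = 16 → 16 hours.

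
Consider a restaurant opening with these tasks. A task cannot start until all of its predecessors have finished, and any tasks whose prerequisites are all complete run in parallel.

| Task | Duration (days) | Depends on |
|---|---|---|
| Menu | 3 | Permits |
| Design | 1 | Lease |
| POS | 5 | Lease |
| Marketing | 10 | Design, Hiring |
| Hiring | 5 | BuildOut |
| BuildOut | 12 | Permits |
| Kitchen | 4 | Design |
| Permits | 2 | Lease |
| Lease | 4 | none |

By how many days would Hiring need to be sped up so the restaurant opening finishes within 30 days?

3

Current finish: 33 days; target: 30.
Hiring is on every critical path, so each day cut from Hiring cuts the finish by one (this holds down to a finish of 29).
Need 33 − 30 = 3 days off Hiring → Hiring becomes 2 days, finish becomes 30.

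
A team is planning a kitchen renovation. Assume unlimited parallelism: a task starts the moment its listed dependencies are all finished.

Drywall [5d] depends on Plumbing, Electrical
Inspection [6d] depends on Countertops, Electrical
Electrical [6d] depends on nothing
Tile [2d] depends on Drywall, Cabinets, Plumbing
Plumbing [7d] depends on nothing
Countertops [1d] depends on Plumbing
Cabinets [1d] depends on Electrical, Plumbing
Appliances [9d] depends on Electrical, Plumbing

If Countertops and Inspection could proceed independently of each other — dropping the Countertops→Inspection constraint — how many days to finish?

16

Original critical path: Plumbing→Appliances = 7+9 = 16 ⇒ 16 days.
Without Countertops→Inspection, Inspection's earliest start moves from 8 to 6.
After: Plumbing→Appliances = 7+9 = 16 → 16 days.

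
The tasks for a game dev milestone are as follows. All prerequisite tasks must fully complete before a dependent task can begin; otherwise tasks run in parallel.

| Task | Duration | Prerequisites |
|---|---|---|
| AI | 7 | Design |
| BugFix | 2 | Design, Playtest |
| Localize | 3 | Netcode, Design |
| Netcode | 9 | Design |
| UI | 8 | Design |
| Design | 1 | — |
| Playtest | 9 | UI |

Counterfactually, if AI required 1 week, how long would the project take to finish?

Baseline: Design→UI→Playtest→BugFix = 1+8+9+2 = 20 → 20 weeks.
The longest path through AI is only 8 weeks, so AI has float 12.
The critical path is still Design→UI→Playtest→BugFix; finish is now 20 weeks.

20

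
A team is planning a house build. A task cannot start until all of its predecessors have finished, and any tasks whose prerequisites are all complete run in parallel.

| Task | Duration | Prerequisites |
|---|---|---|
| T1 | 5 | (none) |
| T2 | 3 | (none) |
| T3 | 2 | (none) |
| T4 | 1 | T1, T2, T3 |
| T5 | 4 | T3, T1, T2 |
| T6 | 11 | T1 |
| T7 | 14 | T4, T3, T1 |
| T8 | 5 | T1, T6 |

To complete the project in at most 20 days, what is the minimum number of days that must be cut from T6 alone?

Current finish: 21 days; target: 20.
T6 is on every critical path, so each day cut from T6 cuts the finish by one (this holds down to a finish of 20).
Need 21 − 20 = 1 day off T6 → T6 becomes 10 days, finish becomes 20.

1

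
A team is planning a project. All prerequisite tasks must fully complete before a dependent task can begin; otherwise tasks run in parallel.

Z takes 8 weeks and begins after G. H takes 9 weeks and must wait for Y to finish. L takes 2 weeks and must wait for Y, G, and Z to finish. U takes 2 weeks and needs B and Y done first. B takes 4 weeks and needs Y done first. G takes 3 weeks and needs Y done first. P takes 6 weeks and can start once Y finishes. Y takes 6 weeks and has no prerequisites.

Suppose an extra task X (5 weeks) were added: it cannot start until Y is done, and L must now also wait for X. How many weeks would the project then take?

19

Originally the project takes 19 weeks.
With X inserted, L now waits for max(Y, G, Z, X).
New critical path: Y→G→Z→L = 6+3+8+2 = 19 ⇒ 19 weeks.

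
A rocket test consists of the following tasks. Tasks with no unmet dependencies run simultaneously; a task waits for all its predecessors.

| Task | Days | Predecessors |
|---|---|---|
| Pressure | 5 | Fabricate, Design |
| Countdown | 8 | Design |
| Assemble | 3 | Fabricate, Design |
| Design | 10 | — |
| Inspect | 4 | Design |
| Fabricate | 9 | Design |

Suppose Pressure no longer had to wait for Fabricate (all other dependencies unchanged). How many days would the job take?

22

Original critical path: Design→Fabricate→Pressure = 10+9+5 = 24 ⇒ 24 days.
Without Fabricate→Pressure, Pressure's earliest start moves from 19 to 10.
After: Design→Fabricate→Assemble = 10+9+3 = 22 → 22 days.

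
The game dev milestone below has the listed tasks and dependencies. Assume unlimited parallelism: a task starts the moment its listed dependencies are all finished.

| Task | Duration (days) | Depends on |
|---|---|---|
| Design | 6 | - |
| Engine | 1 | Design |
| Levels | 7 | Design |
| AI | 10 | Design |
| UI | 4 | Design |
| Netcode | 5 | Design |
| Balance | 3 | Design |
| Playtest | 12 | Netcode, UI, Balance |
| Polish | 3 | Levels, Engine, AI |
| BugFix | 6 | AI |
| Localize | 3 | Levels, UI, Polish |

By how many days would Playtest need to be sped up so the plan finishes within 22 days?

1

Current finish: 23 days; target: 22.
Playtest is on every critical path, so each day cut from Playtest cuts the finish by one (this holds down to a finish of 22).
Need 23 − 22 = 1 day off Playtest → Playtest becomes 11 days, finish becomes 22.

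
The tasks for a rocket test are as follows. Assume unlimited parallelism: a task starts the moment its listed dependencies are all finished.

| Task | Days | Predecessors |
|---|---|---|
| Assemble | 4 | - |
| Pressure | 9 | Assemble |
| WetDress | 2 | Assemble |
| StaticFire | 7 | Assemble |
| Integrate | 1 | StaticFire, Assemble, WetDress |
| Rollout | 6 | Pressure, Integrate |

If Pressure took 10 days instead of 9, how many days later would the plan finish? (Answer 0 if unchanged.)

1

The binding path is Assemble→Pressure→Rollout = 4+9+6 = 19; finish at 19 days.
Pressure lies on that path, so at 10 days the path becomes 20 days.
That remains the longest chain; total 20 days.
Change in finish: 20 − 19 = +1 days.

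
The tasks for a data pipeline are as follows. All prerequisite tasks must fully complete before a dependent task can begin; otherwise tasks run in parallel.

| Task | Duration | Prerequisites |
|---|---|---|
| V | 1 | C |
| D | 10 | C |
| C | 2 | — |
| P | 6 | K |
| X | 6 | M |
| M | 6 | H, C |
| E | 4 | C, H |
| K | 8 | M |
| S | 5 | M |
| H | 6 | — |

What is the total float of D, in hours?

Critical path: H→M→K→P = 6+6+8+6 = 26, so the finish is 26 hours.
Longest path through D: 12 hours (earliest finish 12, latest finish 26).
So D can slip 26 − 12 = 14 hours.

14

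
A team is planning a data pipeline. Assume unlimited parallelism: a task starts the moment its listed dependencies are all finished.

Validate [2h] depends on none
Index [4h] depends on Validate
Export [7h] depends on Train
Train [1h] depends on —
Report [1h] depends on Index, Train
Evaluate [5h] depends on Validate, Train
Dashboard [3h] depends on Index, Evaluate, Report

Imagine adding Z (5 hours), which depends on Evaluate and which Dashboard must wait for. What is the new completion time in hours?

15

Originally the data pipeline takes 10 hours.
With Z inserted, Dashboard now waits for max(Index, Evaluate, Report, Z).
New critical path: Validate→Evaluate→Z→Dashboard = 2+5+5+3 = 15 ⇒ 15 hours.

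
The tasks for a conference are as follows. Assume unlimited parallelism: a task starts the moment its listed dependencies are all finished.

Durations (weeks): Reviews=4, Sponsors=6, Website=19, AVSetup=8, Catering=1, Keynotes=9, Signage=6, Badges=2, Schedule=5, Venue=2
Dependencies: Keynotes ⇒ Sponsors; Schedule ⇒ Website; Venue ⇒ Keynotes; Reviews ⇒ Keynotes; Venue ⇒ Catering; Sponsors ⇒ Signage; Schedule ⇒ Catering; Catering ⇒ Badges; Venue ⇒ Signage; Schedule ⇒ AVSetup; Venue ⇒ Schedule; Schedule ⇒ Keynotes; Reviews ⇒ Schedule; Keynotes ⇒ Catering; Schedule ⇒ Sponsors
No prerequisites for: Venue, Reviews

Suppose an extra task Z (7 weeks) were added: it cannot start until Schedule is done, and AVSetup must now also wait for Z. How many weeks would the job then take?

Originally the job takes 30 weeks.
With Z inserted, AVSetup now waits for max(Schedule, Z).
New critical path: Reviews→Schedule→Keynotes→Sponsors→Signage = 4+5+9+6+6 = 30 ⇒ 30 weeks.

30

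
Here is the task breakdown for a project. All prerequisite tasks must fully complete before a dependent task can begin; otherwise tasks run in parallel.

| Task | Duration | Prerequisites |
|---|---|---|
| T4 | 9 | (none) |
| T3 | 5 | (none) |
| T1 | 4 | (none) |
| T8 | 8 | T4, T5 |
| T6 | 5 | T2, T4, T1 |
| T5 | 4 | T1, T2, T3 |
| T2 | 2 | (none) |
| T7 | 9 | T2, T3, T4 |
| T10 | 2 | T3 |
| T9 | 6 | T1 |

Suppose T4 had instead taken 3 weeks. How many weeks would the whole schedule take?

17

Actual critical path: T4→T7 = 9+9 = 18 ⇒ 18 weeks.
Since T4 is critical, the -6 change carries straight to that chain (now 12 weeks).
The binding chain switches to T3→T5→T8 = 5+4+8 = 17; finish 17 weeks.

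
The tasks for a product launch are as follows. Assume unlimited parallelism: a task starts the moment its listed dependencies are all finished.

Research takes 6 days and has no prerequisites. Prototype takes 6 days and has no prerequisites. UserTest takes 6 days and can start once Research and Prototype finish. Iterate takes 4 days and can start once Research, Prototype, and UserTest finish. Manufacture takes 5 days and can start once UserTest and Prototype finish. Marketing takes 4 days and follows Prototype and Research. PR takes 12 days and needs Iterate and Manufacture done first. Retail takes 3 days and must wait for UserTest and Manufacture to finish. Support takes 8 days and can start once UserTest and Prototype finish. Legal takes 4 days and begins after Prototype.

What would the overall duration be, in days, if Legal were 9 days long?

29

The binding path is Research→UserTest→Manufacture→PR = 6+6+5+12 = 29; finish at 29 days.
Legal has 19 days of float (longest path through it is 10).
No other chain overtakes it, so the finish is 29 days.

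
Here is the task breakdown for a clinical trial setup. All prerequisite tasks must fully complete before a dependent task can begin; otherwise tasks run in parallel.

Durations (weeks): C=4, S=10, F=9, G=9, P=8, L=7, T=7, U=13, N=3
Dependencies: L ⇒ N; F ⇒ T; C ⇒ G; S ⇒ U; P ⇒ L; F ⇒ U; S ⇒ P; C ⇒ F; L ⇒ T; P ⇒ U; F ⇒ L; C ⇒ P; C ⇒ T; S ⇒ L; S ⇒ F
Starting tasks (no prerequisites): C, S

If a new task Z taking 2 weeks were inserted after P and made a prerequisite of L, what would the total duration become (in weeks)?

Originally the schedule takes 33 weeks.
With Z inserted, L now waits for max(F, S, P, Z).
New critical path: S→P→Z→L→T = 10+8+2+7+7 = 34 ⇒ 34 weeks.

34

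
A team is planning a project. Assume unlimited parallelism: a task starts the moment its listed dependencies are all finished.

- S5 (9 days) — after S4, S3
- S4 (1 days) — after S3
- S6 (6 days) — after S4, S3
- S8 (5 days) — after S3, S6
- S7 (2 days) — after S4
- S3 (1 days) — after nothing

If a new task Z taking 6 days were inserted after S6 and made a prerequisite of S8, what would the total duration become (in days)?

19

Originally the schedule takes 13 days.
With Z inserted, S8 now waits for max(S3, S6, Z).
New critical path: S3→S4→S6→Z→S8 = 1+1+6+6+5 = 19 ⇒ 19 days.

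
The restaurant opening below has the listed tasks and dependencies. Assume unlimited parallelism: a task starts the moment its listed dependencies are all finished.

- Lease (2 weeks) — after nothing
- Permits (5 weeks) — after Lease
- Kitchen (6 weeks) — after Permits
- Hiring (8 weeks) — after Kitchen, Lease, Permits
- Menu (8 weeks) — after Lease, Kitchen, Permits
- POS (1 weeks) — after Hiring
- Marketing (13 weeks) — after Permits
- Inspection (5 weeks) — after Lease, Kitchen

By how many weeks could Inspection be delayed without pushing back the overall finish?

4

Lease→Permits→Kitchen→Hiring→POS = 2+5+6+8+1 = 22 sets the makespan at 22 weeks.
Longest path through Inspection: 18 weeks (earliest finish 18, latest finish 22).
Slack of Inspection = 17 − 13 = 4 weeks.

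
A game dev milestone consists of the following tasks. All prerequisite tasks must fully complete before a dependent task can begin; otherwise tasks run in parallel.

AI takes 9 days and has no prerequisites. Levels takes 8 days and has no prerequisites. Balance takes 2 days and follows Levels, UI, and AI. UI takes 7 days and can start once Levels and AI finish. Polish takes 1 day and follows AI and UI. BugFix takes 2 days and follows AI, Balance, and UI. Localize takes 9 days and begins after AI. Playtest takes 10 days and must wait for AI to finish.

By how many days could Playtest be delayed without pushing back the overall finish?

AI→UI→Balance→BugFix = 9+7+2+2 = 20 sets the makespan at 20 days.
Longest path through Playtest: 19 days (earliest finish 19, latest finish 20).
So Playtest can slip 20 − 19 = 1 day.

1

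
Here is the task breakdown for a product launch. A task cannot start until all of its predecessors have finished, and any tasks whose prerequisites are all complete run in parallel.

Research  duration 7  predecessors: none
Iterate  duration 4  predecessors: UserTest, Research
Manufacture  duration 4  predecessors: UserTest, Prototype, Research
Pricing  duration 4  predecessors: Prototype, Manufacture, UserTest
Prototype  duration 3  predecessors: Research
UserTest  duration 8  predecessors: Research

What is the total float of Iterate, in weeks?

4

The longest chain is Research→UserTest→Manufacture→Pricing = 7+8+4+4 = 23; overall finish 23 weeks.
The longest chain containing Iterate totals 19 weeks.
Slack of Iterate = 19 − 15 = 4 weeks.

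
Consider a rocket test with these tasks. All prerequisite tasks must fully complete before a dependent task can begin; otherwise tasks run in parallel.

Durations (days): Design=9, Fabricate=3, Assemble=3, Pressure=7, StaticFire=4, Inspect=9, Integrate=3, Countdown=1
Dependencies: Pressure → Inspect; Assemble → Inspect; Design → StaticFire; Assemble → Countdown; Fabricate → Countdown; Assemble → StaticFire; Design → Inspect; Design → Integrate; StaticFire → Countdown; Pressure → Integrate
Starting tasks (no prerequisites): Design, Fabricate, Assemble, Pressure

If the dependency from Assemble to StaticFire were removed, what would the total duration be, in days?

Original critical path: Design→Inspect = 9+9 = 18 ⇒ 18 days.
Dropping Assemble→StaticFire doesn't change StaticFire's earliest start (9); another predecessor still binds.
After: Design→Inspect = 9+9 = 18 → 18 days.

18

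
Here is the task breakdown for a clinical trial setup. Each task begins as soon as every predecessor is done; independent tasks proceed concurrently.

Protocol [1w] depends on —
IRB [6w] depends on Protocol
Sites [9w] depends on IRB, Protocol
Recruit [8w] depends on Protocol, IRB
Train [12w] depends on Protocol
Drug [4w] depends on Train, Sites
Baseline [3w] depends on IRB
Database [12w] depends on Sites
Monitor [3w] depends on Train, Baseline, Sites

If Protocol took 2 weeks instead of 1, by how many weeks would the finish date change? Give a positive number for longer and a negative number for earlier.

1

Baseline: Protocol→IRB→Sites→Database = 1+6+9+12 = 28 → 28 weeks.
Protocol is on the critical path; changing it to 2 makes that path 29 weeks.
That remains the longest chain; total 29 weeks.
Change in finish: 29 − 28 = +1 weeks.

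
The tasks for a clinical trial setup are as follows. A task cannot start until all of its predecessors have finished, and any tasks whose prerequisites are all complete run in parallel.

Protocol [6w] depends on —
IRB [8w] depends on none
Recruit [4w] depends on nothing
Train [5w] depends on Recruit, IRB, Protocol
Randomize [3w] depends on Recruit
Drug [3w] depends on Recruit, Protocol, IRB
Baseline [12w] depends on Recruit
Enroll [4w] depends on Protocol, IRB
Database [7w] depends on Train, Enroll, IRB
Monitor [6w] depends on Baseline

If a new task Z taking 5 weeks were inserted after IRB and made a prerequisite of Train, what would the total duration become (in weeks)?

Originally the plan takes 22 weeks.
With Z inserted, Train now waits for max(Recruit, IRB, Protocol, Z).
New critical path: IRB→Z→Train→Database = 8+5+5+7 = 25 ⇒ 25 weeks.

25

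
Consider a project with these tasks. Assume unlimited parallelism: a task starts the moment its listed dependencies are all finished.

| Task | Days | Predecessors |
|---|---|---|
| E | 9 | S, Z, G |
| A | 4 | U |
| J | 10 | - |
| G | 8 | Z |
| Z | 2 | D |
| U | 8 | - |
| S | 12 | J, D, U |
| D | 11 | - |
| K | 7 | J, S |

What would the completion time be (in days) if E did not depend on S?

30

With the dependency in place, D→S→E = 11+12+9 = 32 sets the finish at 32 days.
Without S→E, E's earliest start moves from 23 to 21.
New critical path: D→S→K = 11+12+7 = 30 ⇒ 30 days.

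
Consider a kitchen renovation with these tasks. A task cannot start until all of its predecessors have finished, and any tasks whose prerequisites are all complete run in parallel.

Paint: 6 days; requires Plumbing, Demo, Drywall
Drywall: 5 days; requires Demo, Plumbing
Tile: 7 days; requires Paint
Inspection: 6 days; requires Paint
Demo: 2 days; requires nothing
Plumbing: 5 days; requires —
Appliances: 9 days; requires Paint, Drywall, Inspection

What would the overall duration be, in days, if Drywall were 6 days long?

Critical path before the change: Plumbing→Drywall→Paint→Inspection→Appliances = 5+5+6+6+9 = 31 giving 31 days.
Drywall lies on that path, so at 6 days the path becomes 32 days.
No other chain overtakes it, so the finish is 32 days.

32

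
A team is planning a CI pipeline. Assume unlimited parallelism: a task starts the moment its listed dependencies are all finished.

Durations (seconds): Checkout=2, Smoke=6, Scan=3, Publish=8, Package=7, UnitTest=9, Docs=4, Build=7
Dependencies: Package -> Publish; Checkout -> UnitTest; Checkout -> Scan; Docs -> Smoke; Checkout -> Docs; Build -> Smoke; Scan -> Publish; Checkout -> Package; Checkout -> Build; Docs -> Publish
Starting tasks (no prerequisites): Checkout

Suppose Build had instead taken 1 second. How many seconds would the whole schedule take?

Critical path before the change: Checkout→Package→Publish = 2+7+8 = 17 giving 17 seconds.
Build has 2 seconds of float (longest path through it is 15).
No other chain overtakes it, so the finish is 17 seconds.

17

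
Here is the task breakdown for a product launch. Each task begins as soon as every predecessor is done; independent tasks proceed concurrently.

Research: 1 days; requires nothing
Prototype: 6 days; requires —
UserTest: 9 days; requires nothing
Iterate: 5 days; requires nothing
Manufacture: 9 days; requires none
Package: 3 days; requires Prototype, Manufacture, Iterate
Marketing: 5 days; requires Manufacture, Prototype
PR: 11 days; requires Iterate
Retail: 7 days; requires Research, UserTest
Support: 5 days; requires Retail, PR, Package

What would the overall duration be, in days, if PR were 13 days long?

Actual critical path: Iterate→PR→Support = 5+11+5 = 21 ⇒ 21 days.
PR is on the critical path; changing it to 13 makes that path 23 days.
No other chain overtakes it, so the finish is 23 days.

23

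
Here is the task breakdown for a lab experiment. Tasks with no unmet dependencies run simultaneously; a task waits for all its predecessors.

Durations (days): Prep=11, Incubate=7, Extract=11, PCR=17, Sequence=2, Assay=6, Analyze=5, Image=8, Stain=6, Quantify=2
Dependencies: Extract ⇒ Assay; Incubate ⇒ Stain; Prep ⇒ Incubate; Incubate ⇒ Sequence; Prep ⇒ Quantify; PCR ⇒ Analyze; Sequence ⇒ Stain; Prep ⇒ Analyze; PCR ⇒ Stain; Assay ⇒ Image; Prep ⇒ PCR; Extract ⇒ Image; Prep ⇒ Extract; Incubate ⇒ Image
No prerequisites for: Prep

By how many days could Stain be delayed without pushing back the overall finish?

Critical path: Prep→Extract→Assay→Image = 11+11+6+8 = 36, so the finish is 36 days.
The longest chain containing Stain totals 34 days.
Slack of Stain = 30 − 28 = 2 days.

2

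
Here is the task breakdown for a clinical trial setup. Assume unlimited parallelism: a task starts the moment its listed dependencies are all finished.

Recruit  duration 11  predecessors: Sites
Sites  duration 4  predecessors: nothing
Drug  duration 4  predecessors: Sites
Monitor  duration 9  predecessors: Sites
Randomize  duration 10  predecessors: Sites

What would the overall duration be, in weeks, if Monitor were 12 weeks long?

16

Baseline: Sites→Recruit = 4+11 = 15 → 15 weeks.
The longest path through Monitor is only 13 weeks, so Monitor has float 2.
Now Sites→Monitor = 4+12 = 16 is longest, so the finish becomes 16 weeks.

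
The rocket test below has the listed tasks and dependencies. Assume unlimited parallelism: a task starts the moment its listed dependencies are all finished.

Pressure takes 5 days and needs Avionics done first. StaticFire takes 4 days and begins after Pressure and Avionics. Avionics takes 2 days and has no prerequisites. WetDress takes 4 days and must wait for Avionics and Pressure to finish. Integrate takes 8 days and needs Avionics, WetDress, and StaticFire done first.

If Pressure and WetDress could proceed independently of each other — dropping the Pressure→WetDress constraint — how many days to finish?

Before: longest chain Avionics→Pressure→WetDress→Integrate = 2+5+4+8 = 19, finish 19.
Without Pressure→WetDress, WetDress's earliest start moves from 7 to 2.
The longest chain is now Avionics→Pressure→StaticFire→Integrate = 2+5+4+8 = 19, so the project takes 19 days.

19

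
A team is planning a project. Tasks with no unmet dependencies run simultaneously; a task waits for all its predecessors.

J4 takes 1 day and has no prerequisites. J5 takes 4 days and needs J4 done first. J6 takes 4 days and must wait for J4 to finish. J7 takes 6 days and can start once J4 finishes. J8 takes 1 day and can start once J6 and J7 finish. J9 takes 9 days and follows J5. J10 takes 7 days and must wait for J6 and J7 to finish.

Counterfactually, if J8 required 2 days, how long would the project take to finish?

14

Critical path before the change: J4→J5→J9 = 1+4+9 = 14 giving 14 days.
J8 is off the critical path — its longest chain is 8 days, giving 6 of slack.
No other chain overtakes it, so the finish is 14 days.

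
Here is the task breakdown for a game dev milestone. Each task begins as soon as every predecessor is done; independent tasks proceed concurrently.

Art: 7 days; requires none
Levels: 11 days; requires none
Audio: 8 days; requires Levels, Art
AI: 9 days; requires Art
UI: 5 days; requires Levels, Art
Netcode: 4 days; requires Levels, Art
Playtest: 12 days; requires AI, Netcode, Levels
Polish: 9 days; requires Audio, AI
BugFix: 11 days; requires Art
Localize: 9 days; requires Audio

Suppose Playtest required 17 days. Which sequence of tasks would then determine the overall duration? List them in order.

Actual critical path: Art→AI→Playtest = 7+9+12 = 28 ⇒ 28 days.
Playtest is on the critical path; changing it to 17 makes that path 33 days.
That remains the longest chain; total 33 days.

Art, AI, Playtest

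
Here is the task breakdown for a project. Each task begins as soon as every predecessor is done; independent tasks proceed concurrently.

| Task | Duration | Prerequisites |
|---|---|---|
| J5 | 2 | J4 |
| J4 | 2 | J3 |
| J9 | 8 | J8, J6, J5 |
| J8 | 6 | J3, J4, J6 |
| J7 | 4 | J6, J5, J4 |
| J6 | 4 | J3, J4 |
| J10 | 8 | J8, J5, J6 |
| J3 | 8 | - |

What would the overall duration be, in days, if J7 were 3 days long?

As given, the longest chain is J3→J4→J6→J8→J9 = 8+2+4+6+8 = 28, so the finish is 28 days.
J7 is off the critical path — its longest chain is 18 days, giving 10 of slack.
The critical path is still J3→J4→J6→J8→J9; finish is now 28 days.

28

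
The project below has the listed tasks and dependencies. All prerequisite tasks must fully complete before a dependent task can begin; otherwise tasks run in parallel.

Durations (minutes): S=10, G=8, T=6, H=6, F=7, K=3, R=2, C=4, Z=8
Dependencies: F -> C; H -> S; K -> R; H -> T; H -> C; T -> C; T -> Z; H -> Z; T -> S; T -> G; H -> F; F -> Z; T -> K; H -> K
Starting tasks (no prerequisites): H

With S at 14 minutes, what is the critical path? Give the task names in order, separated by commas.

H, T, S

The binding path is H→T→S = 6+6+10 = 22; finish at 22 minutes.
S lies on that path, so at 14 minutes the path becomes 26 minutes.
The critical path is still H→T→S; finish is now 26 minutes.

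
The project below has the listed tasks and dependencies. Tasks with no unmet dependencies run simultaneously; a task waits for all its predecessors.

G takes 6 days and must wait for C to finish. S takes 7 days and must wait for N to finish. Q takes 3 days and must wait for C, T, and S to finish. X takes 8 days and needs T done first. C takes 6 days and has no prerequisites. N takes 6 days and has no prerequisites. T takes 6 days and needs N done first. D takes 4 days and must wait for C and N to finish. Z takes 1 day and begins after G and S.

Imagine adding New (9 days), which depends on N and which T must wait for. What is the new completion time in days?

29

Originally the project takes 20 days.
With New inserted, T now waits for max(N, New).
New critical path: N→New→T→X = 6+9+6+8 = 29 ⇒ 29 days.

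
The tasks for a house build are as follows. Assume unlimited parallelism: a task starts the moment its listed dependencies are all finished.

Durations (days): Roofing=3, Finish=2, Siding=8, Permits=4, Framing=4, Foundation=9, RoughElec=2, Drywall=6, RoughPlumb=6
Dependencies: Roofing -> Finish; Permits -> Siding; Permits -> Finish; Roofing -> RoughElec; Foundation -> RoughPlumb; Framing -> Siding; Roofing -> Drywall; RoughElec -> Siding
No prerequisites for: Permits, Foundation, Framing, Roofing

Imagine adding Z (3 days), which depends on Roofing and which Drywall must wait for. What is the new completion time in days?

15

Originally the plan takes 15 days.
With Z inserted, Drywall now waits for max(Roofing, Z).
New critical path: Foundation→RoughPlumb = 9+6 = 15 ⇒ 15 days.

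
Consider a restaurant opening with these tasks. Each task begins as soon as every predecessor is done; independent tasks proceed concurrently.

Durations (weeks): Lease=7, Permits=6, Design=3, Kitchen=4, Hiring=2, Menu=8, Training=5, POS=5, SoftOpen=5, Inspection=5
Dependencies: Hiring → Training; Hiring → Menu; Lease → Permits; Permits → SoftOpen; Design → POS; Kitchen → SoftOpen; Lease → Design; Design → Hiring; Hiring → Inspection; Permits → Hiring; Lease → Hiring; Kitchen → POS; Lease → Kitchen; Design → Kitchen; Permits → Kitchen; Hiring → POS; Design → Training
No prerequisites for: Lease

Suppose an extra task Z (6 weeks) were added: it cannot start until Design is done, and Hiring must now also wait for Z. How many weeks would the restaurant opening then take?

Originally the restaurant opening takes 23 weeks.
With Z inserted, Hiring now waits for max(Permits, Design, Lease, Z).
New critical path: Lease→Design→Z→Hiring→Menu = 7+3+6+2+8 = 26 ⇒ 26 weeks.

26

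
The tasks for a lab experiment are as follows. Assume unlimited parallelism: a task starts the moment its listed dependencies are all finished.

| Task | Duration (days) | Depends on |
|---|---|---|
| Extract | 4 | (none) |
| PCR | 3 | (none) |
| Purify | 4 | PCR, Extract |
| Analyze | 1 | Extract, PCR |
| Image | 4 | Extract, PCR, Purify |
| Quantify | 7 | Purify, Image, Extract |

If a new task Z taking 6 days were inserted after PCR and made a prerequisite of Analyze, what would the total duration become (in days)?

Originally the plan takes 19 days.
With Z inserted, Analyze now waits for max(Extract, PCR, Z).
New critical path: Extract→Purify→Image→Quantify = 4+4+4+7 = 19 ⇒ 19 days.

19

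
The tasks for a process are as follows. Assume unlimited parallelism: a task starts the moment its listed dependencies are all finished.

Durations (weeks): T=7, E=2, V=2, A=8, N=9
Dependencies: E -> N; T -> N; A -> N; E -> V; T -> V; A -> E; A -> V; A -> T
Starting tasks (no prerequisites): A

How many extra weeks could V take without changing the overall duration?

The longest chain is A→T→N = 8+7+9 = 24; overall finish 24 weeks.
The longest chain containing V totals 17 weeks.
So V can slip 24 − 17 = 7 weeks.

7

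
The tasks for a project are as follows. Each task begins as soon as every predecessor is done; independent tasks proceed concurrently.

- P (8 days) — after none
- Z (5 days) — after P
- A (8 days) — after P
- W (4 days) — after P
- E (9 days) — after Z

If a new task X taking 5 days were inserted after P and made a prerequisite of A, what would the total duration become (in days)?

Originally the plan takes 22 days.
With X inserted, A now waits for max(P, X).
New critical path: P→Z→E = 8+5+9 = 22 ⇒ 22 days.

22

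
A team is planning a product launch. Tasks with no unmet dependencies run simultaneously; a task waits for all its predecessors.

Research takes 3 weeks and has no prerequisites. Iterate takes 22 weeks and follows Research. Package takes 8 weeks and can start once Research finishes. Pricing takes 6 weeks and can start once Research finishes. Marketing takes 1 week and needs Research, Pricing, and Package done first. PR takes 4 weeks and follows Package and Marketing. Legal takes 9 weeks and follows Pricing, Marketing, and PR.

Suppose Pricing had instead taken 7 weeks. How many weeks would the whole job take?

Actual critical path: Research→Iterate = 3+22 = 25 ⇒ 25 weeks.
The longest path through Pricing is only 23 weeks, so Pricing has float 2.
No other chain overtakes it, so the finish is 25 weeks.

25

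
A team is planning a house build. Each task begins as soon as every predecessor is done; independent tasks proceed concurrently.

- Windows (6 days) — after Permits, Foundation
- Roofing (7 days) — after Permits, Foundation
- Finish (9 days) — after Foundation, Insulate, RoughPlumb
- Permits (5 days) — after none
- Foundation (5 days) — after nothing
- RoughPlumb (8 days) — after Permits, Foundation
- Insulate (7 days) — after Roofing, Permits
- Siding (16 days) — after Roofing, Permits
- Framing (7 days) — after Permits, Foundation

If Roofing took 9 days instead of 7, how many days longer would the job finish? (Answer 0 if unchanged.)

Baseline: Permits→Roofing→Insulate→Finish = 5+7+7+9 = 28 → 28 days.
Roofing lies on that path, so at 9 days the path becomes 30 days.
No other chain overtakes it, so the finish is 30 days.
Change in finish: 30 − 28 = +2 days.

2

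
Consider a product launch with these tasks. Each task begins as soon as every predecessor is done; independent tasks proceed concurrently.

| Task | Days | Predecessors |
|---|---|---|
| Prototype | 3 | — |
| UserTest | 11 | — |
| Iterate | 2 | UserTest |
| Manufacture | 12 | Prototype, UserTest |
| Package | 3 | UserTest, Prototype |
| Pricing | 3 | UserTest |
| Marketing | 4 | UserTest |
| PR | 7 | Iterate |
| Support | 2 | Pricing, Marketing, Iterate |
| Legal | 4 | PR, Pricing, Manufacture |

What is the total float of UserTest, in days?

UserTest→Manufacture→Legal = 11+12+4 = 27 sets the makespan at 27 days.
Longest path through UserTest: 27 days (earliest finish 11, latest finish 11).
Slack of UserTest = 0 − 0 = 0 days.

0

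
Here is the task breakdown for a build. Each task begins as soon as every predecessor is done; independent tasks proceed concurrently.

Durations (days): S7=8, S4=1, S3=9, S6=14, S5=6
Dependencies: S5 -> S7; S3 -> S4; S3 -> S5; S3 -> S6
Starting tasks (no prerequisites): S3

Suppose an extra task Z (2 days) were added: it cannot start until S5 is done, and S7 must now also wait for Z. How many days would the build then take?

Originally the build takes 23 days.
With Z inserted, S7 now waits for max(S5, Z).
New critical path: S3→S5→Z→S7 = 9+6+2+8 = 25 ⇒ 25 days.

25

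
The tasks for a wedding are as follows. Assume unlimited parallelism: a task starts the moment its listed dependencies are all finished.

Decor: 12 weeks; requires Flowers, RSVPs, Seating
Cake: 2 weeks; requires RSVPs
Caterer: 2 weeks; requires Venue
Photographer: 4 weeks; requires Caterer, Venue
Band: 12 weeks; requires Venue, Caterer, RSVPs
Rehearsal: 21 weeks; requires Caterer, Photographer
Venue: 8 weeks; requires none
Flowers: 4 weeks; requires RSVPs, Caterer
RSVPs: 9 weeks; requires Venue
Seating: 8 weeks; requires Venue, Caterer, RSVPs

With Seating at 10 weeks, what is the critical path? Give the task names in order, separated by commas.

Venue, RSVPs, Seating, Decor

The binding path is Venue→RSVPs→Seating→Decor = 8+9+8+12 = 37; finish at 37 weeks.
Seating is on the critical path; changing it to 10 makes that path 39 weeks.
That remains the longest chain; total 39 weeks.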